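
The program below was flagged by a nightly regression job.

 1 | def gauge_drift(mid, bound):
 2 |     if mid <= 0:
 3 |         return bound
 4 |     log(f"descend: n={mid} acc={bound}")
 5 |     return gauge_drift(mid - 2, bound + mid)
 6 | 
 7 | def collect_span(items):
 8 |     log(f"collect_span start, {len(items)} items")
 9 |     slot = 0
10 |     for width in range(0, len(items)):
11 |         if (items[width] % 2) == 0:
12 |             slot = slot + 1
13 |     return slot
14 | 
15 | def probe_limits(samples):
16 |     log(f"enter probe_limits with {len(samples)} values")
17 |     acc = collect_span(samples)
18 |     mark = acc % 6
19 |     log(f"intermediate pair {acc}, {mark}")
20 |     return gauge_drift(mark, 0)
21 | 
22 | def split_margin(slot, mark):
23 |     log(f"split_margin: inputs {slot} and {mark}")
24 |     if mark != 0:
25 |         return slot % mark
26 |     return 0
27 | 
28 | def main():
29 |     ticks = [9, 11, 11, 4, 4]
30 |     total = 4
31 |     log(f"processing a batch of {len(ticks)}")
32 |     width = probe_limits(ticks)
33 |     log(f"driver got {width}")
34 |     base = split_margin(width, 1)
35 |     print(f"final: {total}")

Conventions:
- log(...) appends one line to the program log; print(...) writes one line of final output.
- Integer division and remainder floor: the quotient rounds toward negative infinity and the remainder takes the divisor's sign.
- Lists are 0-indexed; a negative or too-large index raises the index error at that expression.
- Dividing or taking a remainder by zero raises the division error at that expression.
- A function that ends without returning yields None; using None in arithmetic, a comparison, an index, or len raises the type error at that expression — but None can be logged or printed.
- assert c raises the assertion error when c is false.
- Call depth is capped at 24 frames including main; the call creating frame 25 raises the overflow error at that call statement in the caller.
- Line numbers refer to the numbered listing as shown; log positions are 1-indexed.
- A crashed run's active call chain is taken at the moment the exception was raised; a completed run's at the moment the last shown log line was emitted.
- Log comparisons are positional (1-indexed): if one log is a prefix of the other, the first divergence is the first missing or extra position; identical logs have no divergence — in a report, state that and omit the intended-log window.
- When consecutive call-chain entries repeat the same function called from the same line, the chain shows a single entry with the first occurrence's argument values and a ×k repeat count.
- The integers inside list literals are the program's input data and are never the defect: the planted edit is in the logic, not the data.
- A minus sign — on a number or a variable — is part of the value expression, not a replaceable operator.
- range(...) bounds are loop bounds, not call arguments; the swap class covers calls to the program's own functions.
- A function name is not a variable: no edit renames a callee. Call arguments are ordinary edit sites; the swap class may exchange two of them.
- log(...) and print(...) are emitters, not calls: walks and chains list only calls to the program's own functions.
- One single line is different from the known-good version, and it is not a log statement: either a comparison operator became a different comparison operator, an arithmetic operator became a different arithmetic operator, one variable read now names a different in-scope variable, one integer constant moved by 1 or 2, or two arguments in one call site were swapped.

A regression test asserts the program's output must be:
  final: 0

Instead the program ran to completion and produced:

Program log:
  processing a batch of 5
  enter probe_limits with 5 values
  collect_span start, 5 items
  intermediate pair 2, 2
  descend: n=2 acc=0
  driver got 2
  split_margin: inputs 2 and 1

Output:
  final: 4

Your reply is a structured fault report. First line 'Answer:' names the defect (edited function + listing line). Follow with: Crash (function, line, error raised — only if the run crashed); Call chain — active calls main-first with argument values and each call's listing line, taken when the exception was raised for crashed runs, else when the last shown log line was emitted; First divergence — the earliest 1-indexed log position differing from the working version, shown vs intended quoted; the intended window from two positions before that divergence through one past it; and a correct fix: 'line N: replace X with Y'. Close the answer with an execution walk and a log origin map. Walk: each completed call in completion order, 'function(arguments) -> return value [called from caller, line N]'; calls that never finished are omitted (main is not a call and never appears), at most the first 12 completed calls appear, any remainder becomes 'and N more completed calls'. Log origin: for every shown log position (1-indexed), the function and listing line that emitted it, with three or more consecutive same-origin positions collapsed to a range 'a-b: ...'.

Answer: the defect is in main at line 35.
Key observation: Every logged value matches the working version; the printed result is what differs.
Call chain: main -> split_margin(2, 1) (called at line 34).
First divergence: none — the logs agree in full.
Execution walk:
  collect_span([9, 11, 11, 4, 4]) -> 2  [called from probe_limits, line 17]
  gauge_drift(0, 2) -> 2  [called from gauge_drift, line 5]
  gauge_drift(2, 0) -> 2  [called from probe_limits, line 20]
  probe_limits([9, 11, 11, 4, 4]) -> 2  [called from main, line 32]
  split_margin(2, 1) -> 0  [called from main, line 34]
Log line origins:
  1: from main, line 31
  2: from probe_limits, line 16
  3: from collect_span, line 8
  4: from probe_limits, line 19
  5: from gauge_drift, line 4
  6: from main, line 33
  7: from split_margin, line 23
A correct fix: line 35: replace `total` with `base`.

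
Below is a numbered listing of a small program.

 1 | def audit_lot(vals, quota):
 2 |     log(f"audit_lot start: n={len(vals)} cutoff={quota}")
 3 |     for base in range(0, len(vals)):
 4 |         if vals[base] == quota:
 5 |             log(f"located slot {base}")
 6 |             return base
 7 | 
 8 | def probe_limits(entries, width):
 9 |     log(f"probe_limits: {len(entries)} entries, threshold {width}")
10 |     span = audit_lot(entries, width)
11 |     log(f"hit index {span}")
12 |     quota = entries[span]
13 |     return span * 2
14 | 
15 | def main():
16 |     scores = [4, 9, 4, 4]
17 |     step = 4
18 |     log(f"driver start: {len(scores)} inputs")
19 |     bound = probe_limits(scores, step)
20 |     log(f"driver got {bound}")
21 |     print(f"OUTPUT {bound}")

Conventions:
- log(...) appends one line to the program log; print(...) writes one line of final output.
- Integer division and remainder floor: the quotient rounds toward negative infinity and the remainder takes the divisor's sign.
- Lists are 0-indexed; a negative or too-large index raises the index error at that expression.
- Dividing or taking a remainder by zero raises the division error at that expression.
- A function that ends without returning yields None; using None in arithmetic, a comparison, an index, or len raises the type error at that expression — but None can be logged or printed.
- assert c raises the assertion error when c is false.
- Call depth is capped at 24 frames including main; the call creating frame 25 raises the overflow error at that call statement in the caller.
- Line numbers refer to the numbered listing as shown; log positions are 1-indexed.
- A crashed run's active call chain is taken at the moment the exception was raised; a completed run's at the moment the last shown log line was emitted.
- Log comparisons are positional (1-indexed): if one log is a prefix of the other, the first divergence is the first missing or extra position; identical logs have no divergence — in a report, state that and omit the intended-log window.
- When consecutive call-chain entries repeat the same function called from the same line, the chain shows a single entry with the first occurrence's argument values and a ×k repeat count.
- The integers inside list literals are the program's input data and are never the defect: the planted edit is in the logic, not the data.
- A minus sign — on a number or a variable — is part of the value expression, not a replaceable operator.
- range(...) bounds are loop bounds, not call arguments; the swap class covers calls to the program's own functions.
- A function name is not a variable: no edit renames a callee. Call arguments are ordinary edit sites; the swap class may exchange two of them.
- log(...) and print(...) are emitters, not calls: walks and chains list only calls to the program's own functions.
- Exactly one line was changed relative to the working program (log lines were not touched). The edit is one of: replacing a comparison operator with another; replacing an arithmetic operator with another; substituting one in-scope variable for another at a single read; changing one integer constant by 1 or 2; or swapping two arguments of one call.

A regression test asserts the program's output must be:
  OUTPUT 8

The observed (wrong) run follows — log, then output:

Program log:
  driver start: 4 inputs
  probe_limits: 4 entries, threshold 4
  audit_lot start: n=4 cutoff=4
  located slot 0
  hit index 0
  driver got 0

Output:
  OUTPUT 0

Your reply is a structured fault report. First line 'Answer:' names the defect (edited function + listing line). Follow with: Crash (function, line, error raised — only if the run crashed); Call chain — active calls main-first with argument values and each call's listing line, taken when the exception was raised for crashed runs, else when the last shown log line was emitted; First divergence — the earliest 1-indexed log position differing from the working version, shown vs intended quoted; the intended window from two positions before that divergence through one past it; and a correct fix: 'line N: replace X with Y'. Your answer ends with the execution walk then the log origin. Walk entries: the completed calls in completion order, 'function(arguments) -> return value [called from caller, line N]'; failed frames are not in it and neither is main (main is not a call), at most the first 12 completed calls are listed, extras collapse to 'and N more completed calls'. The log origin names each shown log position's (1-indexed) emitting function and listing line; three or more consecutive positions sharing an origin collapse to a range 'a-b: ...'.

Answer: the defect is in probe_limits at line 13.
Key fact: Position 6 is the first bad log line: 'driver got 0' should read 'driver got 8'.
Call chain: main.
First divergence: at position 6 the run shows 'driver got 0' where the working version logs 'driver got 8'.
Intended log window:
  4: located slot 0
  5: hit index 0
  6: driver got 8
Execution walk:
  audit_lot([4, 9, 4, 4], 4) -> 0  [called from probe_limits, line 10]
  probe_limits([4, 9, 4, 4], 4) -> 0  [called from main, line 19]
Origin of each log line:
  1 — main, line 18
  2 — probe_limits, line 9
  3 — audit_lot, line 2
  4 — audit_lot, line 5
  5 — probe_limits, line 11
  6 — main, line 20
A correct fix: line 13: replace `span` with `quota`.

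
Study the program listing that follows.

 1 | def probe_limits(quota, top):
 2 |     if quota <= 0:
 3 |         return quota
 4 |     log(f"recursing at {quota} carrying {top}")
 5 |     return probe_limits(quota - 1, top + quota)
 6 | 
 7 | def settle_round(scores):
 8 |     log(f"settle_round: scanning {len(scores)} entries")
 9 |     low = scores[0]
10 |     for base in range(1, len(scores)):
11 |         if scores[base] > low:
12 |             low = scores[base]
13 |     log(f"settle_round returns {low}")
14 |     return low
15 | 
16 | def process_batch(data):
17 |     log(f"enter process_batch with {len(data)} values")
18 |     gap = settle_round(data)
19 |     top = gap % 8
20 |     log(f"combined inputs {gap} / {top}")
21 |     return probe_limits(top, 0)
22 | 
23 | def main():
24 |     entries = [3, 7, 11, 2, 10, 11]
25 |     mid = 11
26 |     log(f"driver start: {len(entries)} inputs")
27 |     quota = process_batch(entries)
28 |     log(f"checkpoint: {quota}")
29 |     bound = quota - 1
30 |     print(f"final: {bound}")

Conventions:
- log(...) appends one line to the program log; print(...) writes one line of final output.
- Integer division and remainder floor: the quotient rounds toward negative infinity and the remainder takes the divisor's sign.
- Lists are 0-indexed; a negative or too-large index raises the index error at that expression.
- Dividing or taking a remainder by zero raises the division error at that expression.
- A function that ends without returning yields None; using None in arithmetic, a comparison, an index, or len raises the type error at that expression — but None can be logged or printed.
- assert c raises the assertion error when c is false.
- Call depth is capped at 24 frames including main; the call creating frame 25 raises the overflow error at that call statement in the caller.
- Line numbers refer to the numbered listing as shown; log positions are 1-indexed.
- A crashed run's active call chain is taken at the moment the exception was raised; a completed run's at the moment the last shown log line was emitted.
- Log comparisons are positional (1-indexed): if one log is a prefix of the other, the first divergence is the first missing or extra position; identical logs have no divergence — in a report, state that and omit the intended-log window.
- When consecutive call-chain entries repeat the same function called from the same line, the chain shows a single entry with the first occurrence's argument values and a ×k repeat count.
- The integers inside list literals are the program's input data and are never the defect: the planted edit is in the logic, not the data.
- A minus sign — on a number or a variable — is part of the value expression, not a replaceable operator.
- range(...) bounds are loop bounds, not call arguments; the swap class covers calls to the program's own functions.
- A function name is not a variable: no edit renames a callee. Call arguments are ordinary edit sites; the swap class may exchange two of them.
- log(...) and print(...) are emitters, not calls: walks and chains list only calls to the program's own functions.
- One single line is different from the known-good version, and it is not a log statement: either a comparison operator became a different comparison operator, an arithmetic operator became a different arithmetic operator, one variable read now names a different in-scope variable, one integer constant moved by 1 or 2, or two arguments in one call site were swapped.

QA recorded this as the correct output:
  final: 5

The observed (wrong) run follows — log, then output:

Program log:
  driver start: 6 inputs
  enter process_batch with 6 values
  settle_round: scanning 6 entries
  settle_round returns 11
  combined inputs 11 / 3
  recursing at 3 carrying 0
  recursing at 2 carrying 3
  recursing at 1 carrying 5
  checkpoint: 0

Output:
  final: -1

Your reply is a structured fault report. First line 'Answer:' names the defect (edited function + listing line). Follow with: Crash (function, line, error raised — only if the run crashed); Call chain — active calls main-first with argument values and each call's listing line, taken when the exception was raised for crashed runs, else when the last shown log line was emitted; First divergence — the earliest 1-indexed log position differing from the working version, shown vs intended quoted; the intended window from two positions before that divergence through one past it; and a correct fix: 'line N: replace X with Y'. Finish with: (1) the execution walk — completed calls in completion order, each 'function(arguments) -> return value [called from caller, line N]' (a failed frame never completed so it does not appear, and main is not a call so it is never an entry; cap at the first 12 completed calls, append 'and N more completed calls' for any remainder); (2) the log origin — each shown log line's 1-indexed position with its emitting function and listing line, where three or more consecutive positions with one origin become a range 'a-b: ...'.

Answer: the defect is in probe_limits at line 3.
Core observation: Log line 9 is where behavior first shows: 'checkpoint: 0' appears instead of 'checkpoint: 6'.
Call chain: main.
First divergence: at position 9 the run shows 'checkpoint: 0' where the working version logs 'checkpoint: 6'.
Intended log window:
  7: recursing at 2 carrying 3
  8: recursing at 1 carrying 5
  9: checkpoint: 6
Execution walk:
  settle_round([3, 7, 11, 2, 10, 11]) -> 11  [called from process_batch, line 18]
  probe_limits(0, 6) -> 0  [called from probe_limits, line 5]
  probe_limits(1, 5) -> 0  [called from probe_limits, line 5]
  probe_limits(2, 3) -> 0  [called from probe_limits, line 5]
  probe_limits(3, 0) -> 0  [called from process_batch, line 21]
  process_batch([3, 7, 11, 2, 10, 11]) -> 0  [called from main, line 27]
Log origin:
  1: from main, line 26
  2: from process_batch, line 17
  3: from settle_round, line 8
  4: from settle_round, line 13
  5: from process_batch, line 20
  6-8: from probe_limits, line 4
  9: from main, line 28
A correct fix: line 3: replace `quota` with `top`.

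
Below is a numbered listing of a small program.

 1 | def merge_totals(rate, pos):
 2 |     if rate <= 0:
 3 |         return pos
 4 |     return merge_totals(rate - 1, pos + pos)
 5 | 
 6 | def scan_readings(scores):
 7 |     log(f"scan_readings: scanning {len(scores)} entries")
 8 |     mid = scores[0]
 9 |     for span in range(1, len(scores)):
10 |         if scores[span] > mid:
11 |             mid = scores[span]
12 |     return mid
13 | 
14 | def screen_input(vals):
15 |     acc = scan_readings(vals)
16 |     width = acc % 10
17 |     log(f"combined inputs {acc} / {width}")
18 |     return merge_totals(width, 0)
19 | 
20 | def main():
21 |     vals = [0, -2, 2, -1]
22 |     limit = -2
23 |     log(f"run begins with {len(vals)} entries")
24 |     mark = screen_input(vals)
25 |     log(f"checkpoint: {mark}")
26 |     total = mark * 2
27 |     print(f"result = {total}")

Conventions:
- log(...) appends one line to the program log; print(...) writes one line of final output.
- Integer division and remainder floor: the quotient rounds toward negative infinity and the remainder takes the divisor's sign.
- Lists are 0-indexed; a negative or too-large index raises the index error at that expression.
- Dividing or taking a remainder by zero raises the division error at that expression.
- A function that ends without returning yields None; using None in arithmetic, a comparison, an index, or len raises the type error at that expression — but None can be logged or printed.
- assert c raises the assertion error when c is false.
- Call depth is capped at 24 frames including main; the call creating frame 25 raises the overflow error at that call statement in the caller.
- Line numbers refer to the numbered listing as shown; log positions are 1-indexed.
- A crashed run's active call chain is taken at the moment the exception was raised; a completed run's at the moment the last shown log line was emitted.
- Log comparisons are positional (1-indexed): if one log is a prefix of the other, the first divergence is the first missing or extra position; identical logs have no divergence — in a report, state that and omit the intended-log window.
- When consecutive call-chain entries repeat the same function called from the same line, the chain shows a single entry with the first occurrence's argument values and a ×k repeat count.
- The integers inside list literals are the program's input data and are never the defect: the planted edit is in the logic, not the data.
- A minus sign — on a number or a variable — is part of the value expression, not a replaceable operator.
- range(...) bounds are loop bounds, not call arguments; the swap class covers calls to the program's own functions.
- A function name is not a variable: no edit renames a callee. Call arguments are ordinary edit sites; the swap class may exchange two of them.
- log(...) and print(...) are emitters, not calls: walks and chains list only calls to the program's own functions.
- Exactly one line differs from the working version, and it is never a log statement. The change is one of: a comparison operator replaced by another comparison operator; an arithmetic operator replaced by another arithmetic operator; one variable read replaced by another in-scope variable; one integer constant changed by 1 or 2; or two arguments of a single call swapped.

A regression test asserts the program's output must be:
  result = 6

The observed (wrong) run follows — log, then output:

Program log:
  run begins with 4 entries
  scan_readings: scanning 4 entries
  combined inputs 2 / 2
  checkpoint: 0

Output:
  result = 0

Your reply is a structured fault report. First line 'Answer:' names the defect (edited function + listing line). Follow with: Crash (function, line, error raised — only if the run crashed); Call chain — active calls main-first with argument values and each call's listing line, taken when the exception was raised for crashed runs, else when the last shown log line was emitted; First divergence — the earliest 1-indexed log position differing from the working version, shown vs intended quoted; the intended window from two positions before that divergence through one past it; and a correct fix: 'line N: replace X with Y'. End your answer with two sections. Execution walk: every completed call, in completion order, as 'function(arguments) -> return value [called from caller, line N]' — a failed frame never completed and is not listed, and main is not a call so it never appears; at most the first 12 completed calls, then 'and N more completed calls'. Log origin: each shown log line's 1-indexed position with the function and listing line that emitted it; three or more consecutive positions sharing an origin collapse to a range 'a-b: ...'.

Answer: the defect is in merge_totals at line 4.
The tell: Position 4 is the first bad log line: 'checkpoint: 0' should read 'checkpoint: 3'.
Call chain: main.
First divergence: position 4; shown 'checkpoint: 0' vs intended 'checkpoint: 3'.
Intended log window:
  2: scan_readings: scanning 4 entries
  3: combined inputs 2 / 2
  4: checkpoint: 3
Execution walk:
  scan_readings([0, -2, 2, -1]) -> 2  [called from screen_input, line 15]
  merge_totals(0, 0) -> 0  [called from merge_totals, line 4]
  merge_totals(1, 0) -> 0  [called from merge_totals, line 4]
  merge_totals(2, 0) -> 0  [called from screen_input, line 18]
  screen_input([0, -2, 2, -1]) -> 0  [called from main, line 24]
Origin of each log line:
  1 — main, line 23
  2 — scan_readings, line 7
  3 — screen_input, line 17
  4 — main, line 25
A correct fix: line 4: replace `pos + pos` with `pos + rate`.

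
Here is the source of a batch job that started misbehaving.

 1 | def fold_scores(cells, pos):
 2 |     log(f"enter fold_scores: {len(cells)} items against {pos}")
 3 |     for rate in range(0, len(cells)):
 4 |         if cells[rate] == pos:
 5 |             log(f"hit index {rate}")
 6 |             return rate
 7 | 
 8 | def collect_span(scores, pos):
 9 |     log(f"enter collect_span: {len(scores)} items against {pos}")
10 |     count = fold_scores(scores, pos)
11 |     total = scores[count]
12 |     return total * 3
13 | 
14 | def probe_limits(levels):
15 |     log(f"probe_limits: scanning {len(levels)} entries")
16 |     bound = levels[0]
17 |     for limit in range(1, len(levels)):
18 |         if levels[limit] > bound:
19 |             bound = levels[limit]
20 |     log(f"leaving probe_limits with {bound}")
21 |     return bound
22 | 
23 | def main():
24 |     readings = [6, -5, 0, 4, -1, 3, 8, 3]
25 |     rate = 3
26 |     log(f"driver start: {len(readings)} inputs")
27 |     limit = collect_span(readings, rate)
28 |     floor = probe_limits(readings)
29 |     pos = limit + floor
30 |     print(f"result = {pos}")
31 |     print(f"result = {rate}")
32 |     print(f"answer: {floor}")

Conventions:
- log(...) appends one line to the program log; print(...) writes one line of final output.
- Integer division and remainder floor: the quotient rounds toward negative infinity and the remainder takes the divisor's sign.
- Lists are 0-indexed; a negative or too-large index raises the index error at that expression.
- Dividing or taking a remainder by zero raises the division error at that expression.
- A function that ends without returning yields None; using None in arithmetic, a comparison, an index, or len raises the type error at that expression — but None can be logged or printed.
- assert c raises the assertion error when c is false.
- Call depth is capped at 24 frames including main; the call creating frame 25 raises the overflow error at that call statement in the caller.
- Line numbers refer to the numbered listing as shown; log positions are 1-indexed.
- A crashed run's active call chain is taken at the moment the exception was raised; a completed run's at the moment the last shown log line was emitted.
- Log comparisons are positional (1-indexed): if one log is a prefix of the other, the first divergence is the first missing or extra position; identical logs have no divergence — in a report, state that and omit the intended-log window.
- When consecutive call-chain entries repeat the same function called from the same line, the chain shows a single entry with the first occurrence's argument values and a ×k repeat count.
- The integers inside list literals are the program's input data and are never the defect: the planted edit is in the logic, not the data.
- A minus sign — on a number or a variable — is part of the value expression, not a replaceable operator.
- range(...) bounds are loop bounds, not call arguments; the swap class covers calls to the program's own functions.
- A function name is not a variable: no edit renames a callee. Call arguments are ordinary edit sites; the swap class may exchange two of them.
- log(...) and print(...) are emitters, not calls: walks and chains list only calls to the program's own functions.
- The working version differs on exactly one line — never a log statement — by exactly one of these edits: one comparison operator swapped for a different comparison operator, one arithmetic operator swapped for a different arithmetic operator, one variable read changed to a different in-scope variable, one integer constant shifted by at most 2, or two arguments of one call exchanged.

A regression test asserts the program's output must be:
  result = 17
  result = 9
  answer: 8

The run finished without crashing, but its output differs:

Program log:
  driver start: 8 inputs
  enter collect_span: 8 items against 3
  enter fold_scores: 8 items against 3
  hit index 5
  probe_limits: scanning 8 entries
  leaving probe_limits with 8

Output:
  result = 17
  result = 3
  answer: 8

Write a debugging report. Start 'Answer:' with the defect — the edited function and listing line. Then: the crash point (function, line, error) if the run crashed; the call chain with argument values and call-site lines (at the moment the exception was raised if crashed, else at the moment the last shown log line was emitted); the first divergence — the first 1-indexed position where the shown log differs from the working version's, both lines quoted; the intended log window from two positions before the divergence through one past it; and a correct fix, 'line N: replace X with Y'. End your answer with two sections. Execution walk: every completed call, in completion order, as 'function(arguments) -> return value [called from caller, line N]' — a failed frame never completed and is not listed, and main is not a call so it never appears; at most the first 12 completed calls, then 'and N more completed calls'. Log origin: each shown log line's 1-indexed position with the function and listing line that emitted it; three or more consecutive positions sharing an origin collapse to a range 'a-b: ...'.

Answer: the defect is in main at line 31.
Core observation: Nothing in the log betrays the bug — only the output does.
Call chain: main -> probe_limits([6, -5, 0, 4, -1, 3, 8, 3]) (called at line 28).
First divergence: none (the log streams are identical).
Execution walk:
  fold_scores([6, -5, 0, 4, -1, 3, 8, 3], 3) -> 5  [called from collect_span, line 10]
  collect_span([6, -5, 0, 4, -1, 3, 8, 3], 3) -> 9  [called from main, line 27]
  probe_limits([6, -5, 0, 4, -1, 3, 8, 3]) -> 8  [called from main, line 28]
Origin of each log line:
  1: emitted by main (line 26)
  2: emitted by collect_span (line 9)
  3: emitted by fold_scores (line 2)
  4: emitted by fold_scores (line 5)
  5: emitted by probe_limits (line 15)
  6: emitted by probe_limits (line 20)
A correct fix: line 31: replace `rate` with `limit`.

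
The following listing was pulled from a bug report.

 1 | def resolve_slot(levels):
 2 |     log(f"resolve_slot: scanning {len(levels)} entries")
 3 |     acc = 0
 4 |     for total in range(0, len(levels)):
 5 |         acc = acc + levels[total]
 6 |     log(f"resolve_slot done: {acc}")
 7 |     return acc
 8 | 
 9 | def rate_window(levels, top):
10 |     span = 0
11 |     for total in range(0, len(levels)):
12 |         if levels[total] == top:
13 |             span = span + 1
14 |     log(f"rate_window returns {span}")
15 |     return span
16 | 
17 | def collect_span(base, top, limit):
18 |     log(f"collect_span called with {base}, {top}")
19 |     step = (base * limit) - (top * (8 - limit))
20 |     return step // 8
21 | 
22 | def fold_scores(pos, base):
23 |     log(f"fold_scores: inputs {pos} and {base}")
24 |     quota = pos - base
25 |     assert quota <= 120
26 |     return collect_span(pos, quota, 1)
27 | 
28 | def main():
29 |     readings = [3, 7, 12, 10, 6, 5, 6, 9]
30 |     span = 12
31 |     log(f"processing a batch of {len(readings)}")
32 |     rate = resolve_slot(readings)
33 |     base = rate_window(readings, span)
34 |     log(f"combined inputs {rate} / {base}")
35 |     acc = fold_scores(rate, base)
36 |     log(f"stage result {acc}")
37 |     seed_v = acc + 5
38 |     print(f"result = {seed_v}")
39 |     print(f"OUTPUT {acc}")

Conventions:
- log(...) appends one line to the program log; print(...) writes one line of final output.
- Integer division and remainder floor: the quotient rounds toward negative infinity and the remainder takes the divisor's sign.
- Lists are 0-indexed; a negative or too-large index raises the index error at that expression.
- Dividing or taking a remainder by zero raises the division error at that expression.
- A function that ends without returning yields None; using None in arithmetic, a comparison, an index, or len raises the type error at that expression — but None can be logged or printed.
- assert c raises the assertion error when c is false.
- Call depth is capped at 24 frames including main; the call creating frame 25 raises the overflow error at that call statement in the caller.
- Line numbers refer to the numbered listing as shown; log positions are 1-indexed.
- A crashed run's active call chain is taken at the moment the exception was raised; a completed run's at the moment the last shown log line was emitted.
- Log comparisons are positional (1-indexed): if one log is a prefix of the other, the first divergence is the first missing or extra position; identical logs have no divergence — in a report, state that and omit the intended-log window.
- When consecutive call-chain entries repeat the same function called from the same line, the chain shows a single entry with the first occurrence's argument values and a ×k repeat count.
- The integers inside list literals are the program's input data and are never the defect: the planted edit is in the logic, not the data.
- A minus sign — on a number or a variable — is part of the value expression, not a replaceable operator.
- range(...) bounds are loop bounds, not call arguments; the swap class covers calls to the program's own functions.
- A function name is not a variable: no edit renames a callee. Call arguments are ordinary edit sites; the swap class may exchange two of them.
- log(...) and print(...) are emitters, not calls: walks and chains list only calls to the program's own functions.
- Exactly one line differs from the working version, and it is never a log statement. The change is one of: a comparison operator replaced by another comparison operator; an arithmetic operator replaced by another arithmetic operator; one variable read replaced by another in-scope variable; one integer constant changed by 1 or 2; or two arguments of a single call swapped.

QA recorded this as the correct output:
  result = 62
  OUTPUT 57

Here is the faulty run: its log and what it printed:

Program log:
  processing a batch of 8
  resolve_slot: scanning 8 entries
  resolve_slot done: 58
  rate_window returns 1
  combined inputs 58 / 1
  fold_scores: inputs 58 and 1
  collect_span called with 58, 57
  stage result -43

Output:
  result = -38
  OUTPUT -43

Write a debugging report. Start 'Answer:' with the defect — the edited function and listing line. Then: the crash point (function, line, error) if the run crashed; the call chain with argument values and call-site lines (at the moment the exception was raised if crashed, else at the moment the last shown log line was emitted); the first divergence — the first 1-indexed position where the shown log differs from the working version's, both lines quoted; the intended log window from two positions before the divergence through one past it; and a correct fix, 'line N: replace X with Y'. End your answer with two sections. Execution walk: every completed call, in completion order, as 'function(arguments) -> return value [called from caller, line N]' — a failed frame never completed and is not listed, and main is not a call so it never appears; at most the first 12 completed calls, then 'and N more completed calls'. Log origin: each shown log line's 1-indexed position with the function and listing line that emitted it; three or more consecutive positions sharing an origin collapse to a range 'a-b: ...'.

Answer: the defect is in collect_span at line 19.
The tell: Log line 8 is where behavior first shows: 'stage result -43' appears instead of 'stage result 57'.
Call chain: main.
First divergence: position 8 — the shown line 'stage result -43' should read 'stage result 57'.
Intended log window:
  6: fold_scores: inputs 58 and 1
  7: collect_span called with 58, 57
  8: stage result 57
Execution walk:
  resolve_slot([3, 7, 12, 10, 6, 5, 6, 9]) -> 58  [called from main, line 32]
  rate_window([3, 7, 12, 10, 6, 5, 6, 9], 12) -> 1  [called from main, line 33]
  collect_span(58, 57, 1) -> -43  [called from fold_scores, line 26]
  fold_scores(58, 1) -> -43  [called from main, line 35]
Log line origins:
  1: emitted by main (line 31)
  2: emitted by resolve_slot (line 2)
  3: emitted by resolve_slot (line 6)
  4: emitted by rate_window (line 14)
  5: emitted by main (line 34)
  6: emitted by fold_scores (line 23)
  7: emitted by collect_span (line 18)
  8: emitted by main (line 36)
A correct fix: line 19: replace `(base * limit) - (top * (8 - limit))` with `(base * limit) + (top * (8 - limit))`.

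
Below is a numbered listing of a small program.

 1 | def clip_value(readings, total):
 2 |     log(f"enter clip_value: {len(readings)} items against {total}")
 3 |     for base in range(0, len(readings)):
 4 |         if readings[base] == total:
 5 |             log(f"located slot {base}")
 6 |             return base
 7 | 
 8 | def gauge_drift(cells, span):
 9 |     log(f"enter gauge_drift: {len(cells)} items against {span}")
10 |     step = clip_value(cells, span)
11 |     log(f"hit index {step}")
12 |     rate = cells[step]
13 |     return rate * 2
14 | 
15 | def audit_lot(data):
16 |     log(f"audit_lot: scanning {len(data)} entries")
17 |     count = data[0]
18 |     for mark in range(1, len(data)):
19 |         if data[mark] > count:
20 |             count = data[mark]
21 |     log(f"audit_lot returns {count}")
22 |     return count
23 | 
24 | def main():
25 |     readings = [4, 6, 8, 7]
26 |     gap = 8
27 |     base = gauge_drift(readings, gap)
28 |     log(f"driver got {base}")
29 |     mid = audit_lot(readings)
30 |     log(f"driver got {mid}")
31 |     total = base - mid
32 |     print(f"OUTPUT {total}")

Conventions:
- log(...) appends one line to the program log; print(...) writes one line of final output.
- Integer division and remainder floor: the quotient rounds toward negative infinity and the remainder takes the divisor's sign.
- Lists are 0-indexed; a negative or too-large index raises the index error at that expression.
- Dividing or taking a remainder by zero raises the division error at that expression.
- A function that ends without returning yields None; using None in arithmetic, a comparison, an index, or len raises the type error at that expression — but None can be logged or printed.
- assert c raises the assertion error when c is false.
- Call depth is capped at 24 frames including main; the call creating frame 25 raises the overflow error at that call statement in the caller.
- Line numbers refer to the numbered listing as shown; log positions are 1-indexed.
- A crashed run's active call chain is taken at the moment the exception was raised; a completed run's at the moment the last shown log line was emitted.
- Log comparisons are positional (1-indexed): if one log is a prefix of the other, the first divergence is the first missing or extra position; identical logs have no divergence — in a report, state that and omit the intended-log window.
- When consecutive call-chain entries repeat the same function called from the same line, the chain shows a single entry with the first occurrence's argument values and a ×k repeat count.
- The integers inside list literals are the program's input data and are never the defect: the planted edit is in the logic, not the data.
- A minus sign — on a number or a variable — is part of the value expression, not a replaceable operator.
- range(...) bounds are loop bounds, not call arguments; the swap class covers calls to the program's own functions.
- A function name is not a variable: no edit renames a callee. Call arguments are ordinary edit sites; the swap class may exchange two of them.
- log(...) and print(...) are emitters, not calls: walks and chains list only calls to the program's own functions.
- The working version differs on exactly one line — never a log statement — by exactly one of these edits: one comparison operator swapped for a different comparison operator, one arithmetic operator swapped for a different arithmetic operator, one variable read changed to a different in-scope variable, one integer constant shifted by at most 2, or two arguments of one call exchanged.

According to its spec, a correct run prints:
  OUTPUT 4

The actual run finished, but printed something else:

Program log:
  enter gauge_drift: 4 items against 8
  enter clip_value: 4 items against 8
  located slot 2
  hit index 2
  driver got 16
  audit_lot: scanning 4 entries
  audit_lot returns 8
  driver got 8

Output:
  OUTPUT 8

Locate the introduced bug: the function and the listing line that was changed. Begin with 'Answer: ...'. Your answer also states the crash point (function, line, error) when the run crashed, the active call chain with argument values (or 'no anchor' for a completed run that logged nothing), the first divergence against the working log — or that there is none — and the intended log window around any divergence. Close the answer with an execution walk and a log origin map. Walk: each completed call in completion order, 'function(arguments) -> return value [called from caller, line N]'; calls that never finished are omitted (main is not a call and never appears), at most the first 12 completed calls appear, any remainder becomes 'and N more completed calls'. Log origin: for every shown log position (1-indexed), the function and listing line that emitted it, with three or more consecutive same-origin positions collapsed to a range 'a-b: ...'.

Answer: the defect is in main at line 26.
Key fact: Everything matches until log position 1, which reads 'enter gauge_drift: 4 items against 8' in place of 'enter gauge_drift: 4 items against 6'.
Call chain: main.
First divergence: at position 1 the run shows 'enter gauge_drift: 4 items against 8' where the working version logs 'enter gauge_drift: 4 items against 6'.
Intended log window:
  1: enter gauge_drift: 4 items against 6
  2: enter clip_value: 4 items against 6
Execution walk:
  clip_value([4, 6, 8, 7], 8) -> 2  [called from gauge_drift, line 10]
  gauge_drift([4, 6, 8, 7], 8) -> 16  [called from main, line 27]
  audit_lot([4, 6, 8, 7]) -> 8  [called from main, line 29]
Log origins:
  1: emitted by gauge_drift (line 9)
  2: emitted by clip_value (line 2)
  3: emitted by clip_value (line 5)
  4: emitted by gauge_drift (line 11)
  5: emitted by main (line 28)
  6: emitted by audit_lot (line 16)
  7: emitted by audit_lot (line 21)
  8: emitted by main (line 30)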